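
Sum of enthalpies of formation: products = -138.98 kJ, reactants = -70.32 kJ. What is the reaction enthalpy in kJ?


dH_rxn = sum(dH_f products) - sum(dH_f reactants)
dH_rxn = -138.98 - (-70.32)
dH_rxn = -68.66 kJ:

-68.66 kJ


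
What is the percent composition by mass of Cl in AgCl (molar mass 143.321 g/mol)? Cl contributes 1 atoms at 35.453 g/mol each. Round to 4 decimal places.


pct = 100 * (n_elem * M_elem) / M_total
mass_contribution = 1 * 35.453 = 35.453 g/mol
pct = 100 * 35.453 / 143.321
pct = 24.73677968 %, rounded to 4 dp:

24.7368 %


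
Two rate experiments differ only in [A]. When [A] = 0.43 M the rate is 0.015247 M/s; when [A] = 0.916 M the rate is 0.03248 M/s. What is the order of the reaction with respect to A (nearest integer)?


Rate is proportional to [A]^n, so rate2/rate1 = ([A]2/[A]1)^n. Take logs to solve for n.
rate2/rate1 = 0.03248 / 0.015247 = 2.1303
[A]2/[A]1 = 0.916 / 0.43 = 2.1302
n = ln(2.1303) / ln(2.1302) = 1.0
Nearest integer order:

1


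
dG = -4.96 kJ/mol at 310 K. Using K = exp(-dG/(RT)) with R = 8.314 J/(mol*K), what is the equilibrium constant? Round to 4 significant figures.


dG is in kJ/mol; multiply by 1000 to match R in J/(mol*K).
RT = 8.314 * 310 = 2577.34 J/mol
exponent = -dG*1000 / (RT) = -(-4.96*1000) / 2577.34 = 1.92446476
K = exp(1.92446476)
K = 6.8514805, rounded to 4 significant figures:

6.851


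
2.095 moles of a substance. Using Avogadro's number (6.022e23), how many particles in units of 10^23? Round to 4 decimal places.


N = n * NA, then divide by 1e23 for the requested units.
N / 1e23 = n * 6.022
N / 1e23 = 2.095 * 6.022
N / 1e23 = 12.61609, rounded to 4 dp:

12.6161


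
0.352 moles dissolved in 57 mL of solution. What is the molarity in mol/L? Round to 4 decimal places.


Convert volume to liters: V_L = V_mL / 1000.
V_L = 57 / 1000 = 0.057 L
M = n / V_L = 0.352 / 0.057
M = 6.1754386 mol/L, rounded to 4 dp:

6.1754 mol/L


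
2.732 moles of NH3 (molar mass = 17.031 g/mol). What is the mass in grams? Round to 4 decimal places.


mass = n * M
mass = 2.732 * 17.031
mass = 46.528692 g, rounded to 4 dp:

46.5287 g


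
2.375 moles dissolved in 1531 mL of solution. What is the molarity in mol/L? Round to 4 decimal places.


Convert volume to liters: V_L = V_mL / 1000.
V_L = 1531 / 1000 = 1.531 L
M = n / V_L = 2.375 / 1.531
M = 1.55127368 mol/L, rounded to 4 dp:

1.5513 mol/L


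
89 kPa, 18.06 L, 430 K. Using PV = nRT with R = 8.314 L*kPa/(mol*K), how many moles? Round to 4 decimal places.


PV = nRT, solve for n = PV / (RT).
PV = 89 * 18.06 = 1607.34
RT = 8.314 * 430 = 3575.02
n = 1607.34 / 3575.02
n = 0.44960308 mol, rounded to 4 dp:

0.4496 mol


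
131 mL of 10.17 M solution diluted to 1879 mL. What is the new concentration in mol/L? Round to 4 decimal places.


Dilution: M1*V1 = M2*V2, solve for M2.
M2 = M1*V1 / V2
M2 = 10.17 * 131 / 1879
M2 = 1332.27 / 1879
M2 = 0.7090314 mol/L, rounded to 4 dp:

0.7090 mol/L


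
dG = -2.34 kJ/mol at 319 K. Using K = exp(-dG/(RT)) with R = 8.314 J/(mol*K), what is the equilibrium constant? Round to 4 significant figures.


dG is in kJ/mol; multiply by 1000 to match R in J/(mol*K).
RT = 8.314 * 319 = 2652.166 J/mol
exponent = -dG*1000 / (RT) = -(-2.34*1000) / 2652.166 = 0.88229771
K = exp(0.88229771)
K = 2.4164456, rounded to 4 significant figures:

2.416


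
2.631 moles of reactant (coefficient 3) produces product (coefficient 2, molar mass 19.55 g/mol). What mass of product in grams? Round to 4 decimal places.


Use the coefficient ratio to convert reactant moles to product moles, then multiply by the product's molar mass.
moles_P = moles_R * (coeff_P / coeff_R) = 2.631 * (2/3) = 1.754
mass_P = moles_P * M_P = 1.754 * 19.55
mass_P = 34.2907 g, rounded to 4 dp:

34.2907 g


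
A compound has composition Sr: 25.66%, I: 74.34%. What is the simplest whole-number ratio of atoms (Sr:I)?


Assume 100 g of compound, divide each mass% by atomic mass to get moles, then normalize by the smallest to get a raw atom ratio.
Moles per 100 g: Sr: 25.66/87.62 = 0.2929, I: 74.34/126.904 = 0.5858
Raw ratio (divide by min = 0.2929): Sr: 1.0, I: 2.0
Multiply by 1 to clear fractions: Sr: 1.0 ~= 1, I: 2.0 ~= 2
Reduce by GCD to get the simplest whole-number ratio:

1:2


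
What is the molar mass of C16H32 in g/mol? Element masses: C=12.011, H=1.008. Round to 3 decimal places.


M = sum(count * atomic_mass) over atoms.
M = 16*12.011 + 32*1.008
M = 192.176 + 32.256
M = 224.432 g/mol, rounded to 3 dp:

224.432 g/mol


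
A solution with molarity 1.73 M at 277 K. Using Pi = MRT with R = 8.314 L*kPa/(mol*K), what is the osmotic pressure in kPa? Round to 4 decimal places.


Osmotic pressure (van't Hoff): Pi = M*R*T.
RT = 8.314 * 277 = 2302.978
Pi = 1.73 * 2302.978
Pi = 3984.15194 kPa, rounded to 4 dp:

3984.1519 kPa


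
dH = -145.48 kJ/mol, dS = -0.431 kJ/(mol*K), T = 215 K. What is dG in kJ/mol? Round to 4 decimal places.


Gibbs: dG = dH - T*dS (consistent units, dS already in kJ/(mol*K)).
T*dS = 215 * -0.431 = -92.665
dG = -145.48 - (-92.665)
dG = -52.815 kJ/mol, rounded to 4 dp:

-52.8150 kJ/mol


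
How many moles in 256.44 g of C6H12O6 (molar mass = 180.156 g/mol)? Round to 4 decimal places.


n = mass / M
n = 256.44 / 180.156
n = 1.42343302 mol, rounded to 4 dp:

1.4234 mol


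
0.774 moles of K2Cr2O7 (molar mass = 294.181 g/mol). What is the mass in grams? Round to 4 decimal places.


mass = n * M
mass = 0.774 * 294.181
mass = 227.696094 g, rounded to 4 dp:

227.6961 g


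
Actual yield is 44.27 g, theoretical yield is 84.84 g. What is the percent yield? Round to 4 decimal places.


% yield = 100 * actual / theoretical
% yield = 100 * 44.27 / 84.84
% yield = 52.1805752 %, rounded to 4 dp:

52.1806 %


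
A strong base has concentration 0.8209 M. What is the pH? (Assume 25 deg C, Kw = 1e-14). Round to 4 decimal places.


A strong base dissociates completely, so [OH-] equals the given concentration.
pOH = -log10([OH-]) = -log10(0.8209) = 0.08571
pH = 14 - pOH = 14 - 0.08571
pH = 13.91429, rounded to 4 dp:

13.9143


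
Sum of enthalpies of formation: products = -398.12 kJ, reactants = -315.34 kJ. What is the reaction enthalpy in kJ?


dH_rxn = sum(dH_f products) - sum(dH_f reactants)
dH_rxn = -398.12 - (-315.34)
dH_rxn = -82.78 kJ:

-82.78 kJ


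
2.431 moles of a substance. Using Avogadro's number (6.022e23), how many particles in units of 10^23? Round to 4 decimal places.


N = n * NA, then divide by 1e23 for the requested units.
N / 1e23 = n * 6.022
N / 1e23 = 2.431 * 6.022
N / 1e23 = 14.639482, rounded to 4 dp:

14.6395


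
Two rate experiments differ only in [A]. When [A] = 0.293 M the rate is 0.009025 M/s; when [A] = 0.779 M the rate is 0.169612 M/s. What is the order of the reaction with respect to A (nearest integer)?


Rate is proportional to [A]^n, so rate2/rate1 = ([A]2/[A]1)^n. Take logs to solve for n.
rate2/rate1 = 0.169612 / 0.009025 = 18.7936
[A]2/[A]1 = 0.779 / 0.293 = 2.6587
n = ln(18.7936) / ln(2.6587) = 3.0
Nearest integer order:

3


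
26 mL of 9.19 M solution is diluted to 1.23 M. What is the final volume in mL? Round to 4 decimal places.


Dilution: M1*V1 = M2*V2, solve for V2.
V2 = M1*V1 / M2
V2 = 9.19 * 26 / 1.23
V2 = 238.94 / 1.23
V2 = 194.2601626 mL, rounded to 4 dp:

194.2602 mL


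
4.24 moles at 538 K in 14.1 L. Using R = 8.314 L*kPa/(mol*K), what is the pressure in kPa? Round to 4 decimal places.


PV = nRT, solve for P = nRT / V.
nRT = 4.24 * 8.314 * 538 = 18965.2317
P = 18965.2317 / 14.1
P = 1345.05189362 kPa, rounded to 4 dp:

1345.0519 kPa


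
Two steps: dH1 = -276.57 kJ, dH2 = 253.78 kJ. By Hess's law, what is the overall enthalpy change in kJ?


Hess's law: enthalpy is a state function, so add the step enthalpies.
dH_total = dH1 + dH2 = -276.57 + (253.78)
dH_total = -22.79 kJ:

-22.79 kJ


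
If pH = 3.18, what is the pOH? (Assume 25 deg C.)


At 25 deg C, pH + pOH = 14.
pOH = 14 - pH = 14 - 3.18
pOH = 10.82:

10.82


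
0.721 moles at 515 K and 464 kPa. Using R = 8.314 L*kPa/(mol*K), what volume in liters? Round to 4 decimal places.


PV = nRT, solve for V = nRT / P.
nRT = 0.721 * 8.314 * 515 = 3087.1129
V = 3087.1129 / 464
V = 6.65326056 L, rounded to 4 dp:

6.6533 L


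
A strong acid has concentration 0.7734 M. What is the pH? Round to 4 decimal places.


A strong acid dissociates completely, so [H+] equals the given concentration.
pH = -log10([H+]) = -log10(0.7734)
pH = 0.11159583, rounded to 4 dp:

0.1116


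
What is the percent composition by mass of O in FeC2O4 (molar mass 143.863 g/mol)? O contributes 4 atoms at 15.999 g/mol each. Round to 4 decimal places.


pct = 100 * (n_elem * M_elem) / M_total
mass_contribution = 4 * 15.999 = 63.996 g/mol
pct = 100 * 63.996 / 143.863
pct = 44.48398824 %, rounded to 4 dp:

44.4840 %


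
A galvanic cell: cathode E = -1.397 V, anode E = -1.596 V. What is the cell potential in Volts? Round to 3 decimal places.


Standard cell potential: E_cell = E_cathode - E_anode.
E_cell = -1.397 - (-1.596)
E_cell = 0.199 V, rounded to 3 dp:

0.199 V


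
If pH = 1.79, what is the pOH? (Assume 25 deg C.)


At 25 deg C, pH + pOH = 14.
pOH = 14 - pH = 14 - 1.79
pOH = 12.21:

12.21


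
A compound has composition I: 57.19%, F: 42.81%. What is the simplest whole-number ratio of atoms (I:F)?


Assume 100 g of compound, divide each mass% by atomic mass to get moles, then normalize by the smallest to get a raw atom ratio.
Moles per 100 g: I: 57.19/126.904 = 0.4507, F: 42.81/18.998 = 2.2534
Raw ratio (divide by min = 0.4507): I: 1.0, F: 5.0
Multiply by 1 to clear fractions: I: 1.0 ~= 1, F: 5.0 ~= 5
Reduce by GCD to get the simplest whole-number ratio:

1:5


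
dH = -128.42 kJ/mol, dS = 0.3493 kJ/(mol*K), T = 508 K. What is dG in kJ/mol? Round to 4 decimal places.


Gibbs: dG = dH - T*dS (consistent units, dS already in kJ/(mol*K)).
T*dS = 508 * 0.3493 = 177.4444
dG = -128.42 - (177.4444)
dG = -305.8644 kJ/mol, rounded to 4 dp:

-305.8644 kJ/mol


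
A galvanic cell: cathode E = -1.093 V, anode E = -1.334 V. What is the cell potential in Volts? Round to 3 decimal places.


Standard cell potential: E_cell = E_cathode - E_anode.
E_cell = -1.093 - (-1.334)
E_cell = 0.241 V, rounded to 3 dp:

0.241 V


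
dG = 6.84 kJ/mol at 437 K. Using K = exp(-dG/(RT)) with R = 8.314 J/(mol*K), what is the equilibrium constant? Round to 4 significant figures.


dG is in kJ/mol; multiply by 1000 to match R in J/(mol*K).
RT = 8.314 * 437 = 3633.218 J/mol
exponent = -dG*1000 / (RT) = -(6.84*1000) / 3633.218 = -1.88262857
K = exp(-1.88262857)
K = 0.15218954, rounded to 4 significant figures:

0.1522


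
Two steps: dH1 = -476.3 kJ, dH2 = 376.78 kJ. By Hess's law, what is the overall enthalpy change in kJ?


Hess's law: enthalpy is a state function, so add the step enthalpies.
dH_total = dH1 + dH2 = -476.3 + (376.78)
dH_total = -99.52 kJ:

-99.52 kJ


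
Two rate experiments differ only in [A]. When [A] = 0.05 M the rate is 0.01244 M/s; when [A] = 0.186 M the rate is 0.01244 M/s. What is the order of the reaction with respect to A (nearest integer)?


Rate is proportional to [A]^n, so rate2/rate1 = ([A]2/[A]1)^n. Take logs to solve for n.
rate2/rate1 = 0.01244 / 0.01244 = 1.0
[A]2/[A]1 = 0.186 / 0.05 = 3.72
n = ln(1.0) / ln(3.72) = 0.0
Nearest integer order:

0


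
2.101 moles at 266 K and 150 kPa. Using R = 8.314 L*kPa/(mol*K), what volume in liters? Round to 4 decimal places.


PV = nRT, solve for V = nRT / P.
nRT = 2.101 * 8.314 * 266 = 4646.4119
V = 4646.4119 / 150
V = 30.97607933 L, rounded to 4 dp:

30.9761 L


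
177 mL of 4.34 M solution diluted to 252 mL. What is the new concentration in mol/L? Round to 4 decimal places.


Dilution: M1*V1 = M2*V2, solve for M2.
M2 = M1*V1 / V2
M2 = 4.34 * 177 / 252
M2 = 768.18 / 252
M2 = 3.04833333 mol/L, rounded to 4 dp:

3.0483 mol/L


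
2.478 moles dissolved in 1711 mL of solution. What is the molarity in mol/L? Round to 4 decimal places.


Convert volume to liters: V_L = V_mL / 1000.
V_L = 1711 / 1000 = 1.711 L
M = n / V_L = 2.478 / 1.711
M = 1.44827586 mol/L, rounded to 4 dp:

1.4483 mol/L


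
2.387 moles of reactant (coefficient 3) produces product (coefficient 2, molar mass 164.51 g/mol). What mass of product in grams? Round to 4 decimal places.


Use the coefficient ratio to convert reactant moles to product moles, then multiply by the product's molar mass.
moles_P = moles_R * (coeff_P / coeff_R) = 2.387 * (2/3) = 1.591333
mass_P = moles_P * M_P = 1.591333 * 164.51
mass_P = 261.79019183 g, rounded to 4 dp:

261.7902 g


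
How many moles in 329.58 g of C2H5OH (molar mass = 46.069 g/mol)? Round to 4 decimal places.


n = mass / M
n = 329.58 / 46.069
n = 7.15405153 mol, rounded to 4 dp:

7.1541 mol


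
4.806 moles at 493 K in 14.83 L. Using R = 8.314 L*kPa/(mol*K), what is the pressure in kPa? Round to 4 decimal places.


PV = nRT, solve for P = nRT / V.
nRT = 4.806 * 8.314 * 493 = 19698.8424
P = 19698.8424 / 14.83
P = 1328.3103439 kPa, rounded to 4 dp:

1328.3103 kPa


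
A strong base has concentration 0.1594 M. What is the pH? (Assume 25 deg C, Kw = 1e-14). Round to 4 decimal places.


A strong base dissociates completely, so [OH-] equals the given concentration.
pOH = -log10([OH-]) = -log10(0.1594) = 0.797512
pH = 14 - pOH = 14 - 0.797512
pH = 13.202488, rounded to 4 dp:

13.2025


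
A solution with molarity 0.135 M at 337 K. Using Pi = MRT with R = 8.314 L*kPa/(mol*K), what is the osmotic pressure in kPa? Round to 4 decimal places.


Osmotic pressure (van't Hoff): Pi = M*R*T.
RT = 8.314 * 337 = 2801.818
Pi = 0.135 * 2801.818
Pi = 378.24543 kPa, rounded to 4 dp:

378.2454 kPa


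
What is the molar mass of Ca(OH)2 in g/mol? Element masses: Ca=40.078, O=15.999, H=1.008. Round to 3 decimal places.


M = sum(count * atomic_mass) over atoms.
M = 1*40.078 + 2*15.999 + 2*1.008
M = 40.078 + 31.998 + 2.016
M = 74.092 g/mol, rounded to 3 dp:

74.092 g/mol


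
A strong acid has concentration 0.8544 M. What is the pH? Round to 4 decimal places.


A strong acid dissociates completely, so [H+] equals the given concentration.
pH = -log10([H+]) = -log10(0.8544)
pH = 0.06833876, rounded to 4 dp:

0.0683


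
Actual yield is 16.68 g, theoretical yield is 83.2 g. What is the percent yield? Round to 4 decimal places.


% yield = 100 * actual / theoretical
% yield = 100 * 16.68 / 83.2
% yield = 20.04807692 %, rounded to 4 dp:

20.0481 %


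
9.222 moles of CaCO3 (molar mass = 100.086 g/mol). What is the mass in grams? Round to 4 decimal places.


mass = n * M
mass = 9.222 * 100.086
mass = 922.993092 g, rounded to 4 dp:

922.9931 g


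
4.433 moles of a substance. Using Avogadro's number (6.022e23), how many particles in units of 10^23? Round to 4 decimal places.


N = n * NA, then divide by 1e23 for the requested units.
N / 1e23 = n * 6.022
N / 1e23 = 4.433 * 6.022
N / 1e23 = 26.695526, rounded to 4 dp:

26.6955


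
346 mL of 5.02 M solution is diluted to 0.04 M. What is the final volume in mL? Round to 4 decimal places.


Dilution: M1*V1 = M2*V2, solve for V2.
V2 = M1*V1 / M2
V2 = 5.02 * 346 / 0.04
V2 = 1736.92 / 0.04
V2 = 43423.0 mL, rounded to 4 dp:

43423.0000 mL


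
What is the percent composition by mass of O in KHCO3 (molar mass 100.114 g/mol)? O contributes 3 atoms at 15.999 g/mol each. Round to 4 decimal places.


pct = 100 * (n_elem * M_elem) / M_total
mass_contribution = 3 * 15.999 = 47.997 g/mol
pct = 100 * 47.997 / 100.114
pct = 47.94234573 %, rounded to 4 dp:

47.9423 %


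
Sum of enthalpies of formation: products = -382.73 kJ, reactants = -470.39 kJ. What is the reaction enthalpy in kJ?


dH_rxn = sum(dH_f products) - sum(dH_f reactants)
dH_rxn = -382.73 - (-470.39)
dH_rxn = 87.66 kJ:

87.66 kJ


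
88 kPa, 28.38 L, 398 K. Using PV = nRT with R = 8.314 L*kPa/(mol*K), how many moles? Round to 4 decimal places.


PV = nRT, solve for n = PV / (RT).
PV = 88 * 28.38 = 2497.44
RT = 8.314 * 398 = 3308.972
n = 2497.44 / 3308.972
n = 0.754748 mol, rounded to 4 dp:

0.7547 mol


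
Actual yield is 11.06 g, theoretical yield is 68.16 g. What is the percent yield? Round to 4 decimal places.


% yield = 100 * actual / theoretical
% yield = 100 * 11.06 / 68.16
% yield = 16.22652582 %, rounded to 4 dp:

16.2265 %


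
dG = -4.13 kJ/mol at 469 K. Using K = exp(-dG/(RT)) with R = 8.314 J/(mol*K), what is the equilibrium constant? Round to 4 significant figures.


dG is in kJ/mol; multiply by 1000 to match R in J/(mol*K).
RT = 8.314 * 469 = 3899.266 J/mol
exponent = -dG*1000 / (RT) = -(-4.13*1000) / 3899.266 = 1.0591737
K = exp(1.0591737)
K = 2.883987, rounded to 4 significant figures:

2.884


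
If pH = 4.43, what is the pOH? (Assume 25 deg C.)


At 25 deg C, pH + pOH = 14.
pOH = 14 - pH = 14 - 4.43
pOH = 9.57:

9.57


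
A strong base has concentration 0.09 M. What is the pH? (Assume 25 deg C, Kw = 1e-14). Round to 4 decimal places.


A strong base dissociates completely, so [OH-] equals the given concentration.
pOH = -log10([OH-]) = -log10(0.09) = 1.045757
pH = 14 - pOH = 14 - 1.045757
pH = 12.954243, rounded to 4 dp:

12.9542


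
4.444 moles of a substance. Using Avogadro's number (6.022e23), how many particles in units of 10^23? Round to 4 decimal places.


N = n * NA, then divide by 1e23 for the requested units.
N / 1e23 = n * 6.022
N / 1e23 = 4.444 * 6.022
N / 1e23 = 26.761768, rounded to 4 dp:

26.7618


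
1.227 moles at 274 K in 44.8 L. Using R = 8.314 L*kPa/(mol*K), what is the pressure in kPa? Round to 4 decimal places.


PV = nRT, solve for P = nRT / V.
nRT = 1.227 * 8.314 * 274 = 2795.1502
P = 2795.1502 / 44.8
P = 62.39174554 kPa, rounded to 4 dp:

62.3917 kPa


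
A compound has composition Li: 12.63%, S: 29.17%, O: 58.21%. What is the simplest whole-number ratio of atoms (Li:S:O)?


Assume 100 g of compound, divide each mass% by atomic mass to get moles, then normalize by the smallest to get a raw atom ratio.
Moles per 100 g: Li: 12.63/6.941 = 1.8196, S: 29.17/32.065 = 0.9097, O: 58.21/15.999 = 3.6384
Raw ratio (divide by min = 0.9097): Li: 2.0, S: 1.0, O: 3.999
Multiply by 1 to clear fractions: Li: 2.0 ~= 2, S: 1.0 ~= 1, O: 3.999 ~= 4
Reduce by GCD to get the simplest whole-number ratio:

2:1:4


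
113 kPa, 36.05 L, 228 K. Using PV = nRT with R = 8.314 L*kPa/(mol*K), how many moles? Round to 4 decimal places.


PV = nRT, solve for n = PV / (RT).
PV = 113 * 36.05 = 4073.65
RT = 8.314 * 228 = 1895.592
n = 4073.65 / 1895.592
n = 2.14901202 mol, rounded to 4 dp:

2.1490 mol


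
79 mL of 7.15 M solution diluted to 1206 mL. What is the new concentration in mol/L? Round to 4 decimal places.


Dilution: M1*V1 = M2*V2, solve for M2.
M2 = M1*V1 / V2
M2 = 7.15 * 79 / 1206
M2 = 564.85 / 1206
M2 = 0.4683665 mol/L, rounded to 4 dp:

0.4684 mol/L


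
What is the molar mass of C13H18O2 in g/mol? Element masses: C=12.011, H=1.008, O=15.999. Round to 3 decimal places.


M = sum(count * atomic_mass) over atoms.
M = 13*12.011 + 18*1.008 + 2*15.999
M = 156.143 + 18.144 + 31.998
M = 206.285 g/mol, rounded to 3 dp:

206.285 g/mol


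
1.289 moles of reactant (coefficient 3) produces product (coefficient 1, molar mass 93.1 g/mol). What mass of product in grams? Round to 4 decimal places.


Use the coefficient ratio to convert reactant moles to product moles, then multiply by the product's molar mass.
moles_P = moles_R * (coeff_P / coeff_R) = 1.289 * (1/3) = 0.429667
mass_P = moles_P * M_P = 0.429667 * 93.1
mass_P = 40.0019977 g, rounded to 4 dp:

40.0020 g


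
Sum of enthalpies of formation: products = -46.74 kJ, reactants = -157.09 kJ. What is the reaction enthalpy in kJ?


dH_rxn = sum(dH_f products) - sum(dH_f reactants)
dH_rxn = -46.74 - (-157.09)
dH_rxn = 110.35 kJ:

110.35 kJ


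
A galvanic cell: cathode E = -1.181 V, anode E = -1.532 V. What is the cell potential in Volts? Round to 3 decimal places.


Standard cell potential: E_cell = E_cathode - E_anode.
E_cell = -1.181 - (-1.532)
E_cell = 0.351 V, rounded to 3 dp:

0.351 V


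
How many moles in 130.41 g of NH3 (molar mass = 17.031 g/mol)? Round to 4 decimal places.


n = mass / M
n = 130.41 / 17.031
n = 7.65721332 mol, rounded to 4 dp:

7.6572 mol


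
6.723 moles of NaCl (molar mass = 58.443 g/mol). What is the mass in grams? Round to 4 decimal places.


mass = n * M
mass = 6.723 * 58.443
mass = 392.912289 g, rounded to 4 dp:

392.9123 g


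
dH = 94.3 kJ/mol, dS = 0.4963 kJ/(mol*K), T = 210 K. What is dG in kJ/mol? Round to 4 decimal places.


Gibbs: dG = dH - T*dS (consistent units, dS already in kJ/(mol*K)).
T*dS = 210 * 0.4963 = 104.223
dG = 94.3 - (104.223)
dG = -9.923 kJ/mol, rounded to 4 dp:

-9.9230 kJ/mol


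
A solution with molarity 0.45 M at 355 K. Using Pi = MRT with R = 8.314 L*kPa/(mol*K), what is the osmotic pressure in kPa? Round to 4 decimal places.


Osmotic pressure (van't Hoff): Pi = M*R*T.
RT = 8.314 * 355 = 2951.47
Pi = 0.45 * 2951.47
Pi = 1328.1615 kPa, rounded to 4 dp:

1328.1615 kPa


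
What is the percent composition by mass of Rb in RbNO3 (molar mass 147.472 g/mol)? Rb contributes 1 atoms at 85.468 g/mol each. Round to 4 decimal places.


pct = 100 * (n_elem * M_elem) / M_total
mass_contribution = 1 * 85.468 = 85.468 g/mol
pct = 100 * 85.468 / 147.472
pct = 57.95540848 %, rounded to 4 dp:

57.9554 %


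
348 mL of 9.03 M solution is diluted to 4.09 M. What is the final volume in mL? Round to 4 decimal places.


Dilution: M1*V1 = M2*V2, solve for V2.
V2 = M1*V1 / M2
V2 = 9.03 * 348 / 4.09
V2 = 3142.44 / 4.09
V2 = 768.32273839 mL, rounded to 4 dp:

768.3227 mL


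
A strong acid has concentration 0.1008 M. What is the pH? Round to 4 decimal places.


A strong acid dissociates completely, so [H+] equals the given concentration.
pH = -log10([H+]) = -log10(0.1008)
pH = 0.99653947, rounded to 4 dp:

0.9965


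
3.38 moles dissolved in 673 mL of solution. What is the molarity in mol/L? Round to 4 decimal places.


Convert volume to liters: V_L = V_mL / 1000.
V_L = 673 / 1000 = 0.673 L
M = n / V_L = 3.38 / 0.673
M = 5.02228826 mol/L, rounded to 4 dp:

5.0223 mol/L


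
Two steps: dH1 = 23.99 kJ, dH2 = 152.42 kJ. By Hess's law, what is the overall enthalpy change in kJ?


Hess's law: enthalpy is a state function, so add the step enthalpies.
dH_total = dH1 + dH2 = 23.99 + (152.42)
dH_total = 176.41 kJ:

176.41 kJ


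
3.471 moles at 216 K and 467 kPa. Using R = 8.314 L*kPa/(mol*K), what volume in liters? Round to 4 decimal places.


PV = nRT, solve for V = nRT / P.
nRT = 3.471 * 8.314 * 216 = 6233.3051
V = 6233.3051 / 467
V = 13.34754839 L, rounded to 4 dp:

13.3475 L


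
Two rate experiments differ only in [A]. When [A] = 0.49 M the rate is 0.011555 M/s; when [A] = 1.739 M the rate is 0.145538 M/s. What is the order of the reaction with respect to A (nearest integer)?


Rate is proportional to [A]^n, so rate2/rate1 = ([A]2/[A]1)^n. Take logs to solve for n.
rate2/rate1 = 0.145538 / 0.011555 = 12.5952
[A]2/[A]1 = 1.739 / 0.49 = 3.549
n = ln(12.5952) / ln(3.549) = 2.0
Nearest integer order:

2


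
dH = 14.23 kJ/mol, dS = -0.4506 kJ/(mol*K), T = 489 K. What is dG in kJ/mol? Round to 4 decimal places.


Gibbs: dG = dH - T*dS (consistent units, dS already in kJ/(mol*K)).
T*dS = 489 * -0.4506 = -220.3434
dG = 14.23 - (-220.3434)
dG = 234.5734 kJ/mol, rounded to 4 dp:

234.5734 kJ/mol


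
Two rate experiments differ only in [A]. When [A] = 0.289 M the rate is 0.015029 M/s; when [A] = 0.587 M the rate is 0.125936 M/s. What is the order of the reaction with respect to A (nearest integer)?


Rate is proportional to [A]^n, so rate2/rate1 = ([A]2/[A]1)^n. Take logs to solve for n.
rate2/rate1 = 0.125936 / 0.015029 = 8.3795
[A]2/[A]1 = 0.587 / 0.289 = 2.0311
n = ln(8.3795) / ln(2.0311) = 3.0
Nearest integer order:

3


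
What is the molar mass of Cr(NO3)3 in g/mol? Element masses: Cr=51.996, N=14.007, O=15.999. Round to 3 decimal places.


M = sum(count * atomic_mass) over atoms.
M = 1*51.996 + 3*14.007 + 9*15.999
M = 51.996 + 42.021 + 143.991
M = 238.008 g/mol, rounded to 3 dp:

238.008 g/mol


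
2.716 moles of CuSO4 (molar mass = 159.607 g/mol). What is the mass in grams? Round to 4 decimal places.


mass = n * M
mass = 2.716 * 159.607
mass = 433.492612 g, rounded to 4 dp:

433.4926 g


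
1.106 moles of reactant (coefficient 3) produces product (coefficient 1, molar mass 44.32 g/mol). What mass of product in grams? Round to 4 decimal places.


Use the coefficient ratio to convert reactant moles to product moles, then multiply by the product's molar mass.
moles_P = moles_R * (coeff_P / coeff_R) = 1.106 * (1/3) = 0.368667
mass_P = moles_P * M_P = 0.368667 * 44.32
mass_P = 16.33932144 g, rounded to 4 dp:

16.3393 g


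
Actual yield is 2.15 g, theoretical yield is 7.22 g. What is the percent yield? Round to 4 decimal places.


% yield = 100 * actual / theoretical
% yield = 100 * 2.15 / 7.22
% yield = 29.77839335 %, rounded to 4 dp:

29.7784 %


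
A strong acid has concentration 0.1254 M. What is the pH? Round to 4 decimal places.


A strong acid dissociates completely, so [H+] equals the given concentration.
pH = -log10([H+]) = -log10(0.1254)
pH = 0.90170246, rounded to 4 dp:

0.9017


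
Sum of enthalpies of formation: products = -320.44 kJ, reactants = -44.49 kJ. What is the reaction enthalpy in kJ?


dH_rxn = sum(dH_f products) - sum(dH_f reactants)
dH_rxn = -320.44 - (-44.49)
dH_rxn = -275.95 kJ:

-275.95 kJ


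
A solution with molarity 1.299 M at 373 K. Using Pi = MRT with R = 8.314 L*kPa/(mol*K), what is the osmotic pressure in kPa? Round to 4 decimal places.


Osmotic pressure (van't Hoff): Pi = M*R*T.
RT = 8.314 * 373 = 3101.122
Pi = 1.299 * 3101.122
Pi = 4028.357478 kPa, rounded to 4 dp:

4028.3575 kPa


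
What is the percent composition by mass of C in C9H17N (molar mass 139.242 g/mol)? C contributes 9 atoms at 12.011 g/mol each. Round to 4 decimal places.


pct = 100 * (n_elem * M_elem) / M_total
mass_contribution = 9 * 12.011 = 108.099 g/mol
pct = 100 * 108.099 / 139.242
pct = 77.63390356 %, rounded to 4 dp:

77.6339 %


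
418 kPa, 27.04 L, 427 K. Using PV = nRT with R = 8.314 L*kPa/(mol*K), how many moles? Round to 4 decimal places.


PV = nRT, solve for n = PV / (RT).
PV = 418 * 27.04 = 11302.72
RT = 8.314 * 427 = 3550.078
n = 11302.72 / 3550.078
n = 3.18379483 mol, rounded to 4 dp:

3.1838 mol


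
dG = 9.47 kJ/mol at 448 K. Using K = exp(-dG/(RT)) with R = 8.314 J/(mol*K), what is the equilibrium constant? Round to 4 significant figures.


dG is in kJ/mol; multiply by 1000 to match R in J/(mol*K).
RT = 8.314 * 448 = 3724.672 J/mol
exponent = -dG*1000 / (RT) = -(9.47*1000) / 3724.672 = -2.54250576
K = exp(-2.54250576)
K = 0.078669027, rounded to 4 significant figures:

0.07867


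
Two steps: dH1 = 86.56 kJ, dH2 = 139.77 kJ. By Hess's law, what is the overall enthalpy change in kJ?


Hess's law: enthalpy is a state function, so add the step enthalpies.
dH_total = dH1 + dH2 = 86.56 + (139.77)
dH_total = 226.33 kJ:

226.33 kJ


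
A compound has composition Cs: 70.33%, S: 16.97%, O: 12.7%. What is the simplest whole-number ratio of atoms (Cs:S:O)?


Assume 100 g of compound, divide each mass% by atomic mass to get moles, then normalize by the smallest to get a raw atom ratio.
Moles per 100 g: Cs: 70.33/132.905 = 0.5292, S: 16.97/32.065 = 0.5292, O: 12.7/15.999 = 0.7938
Raw ratio (divide by min = 0.5292): Cs: 1.0, S: 1.0, O: 1.5
Multiply by 2 to clear fractions: Cs: 2.0 ~= 2, S: 2.0 ~= 2, O: 3.0 ~= 3
Reduce by GCD to get the simplest whole-number ratio:

2:2:3


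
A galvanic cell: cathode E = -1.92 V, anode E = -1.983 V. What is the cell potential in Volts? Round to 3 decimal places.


Standard cell potential: E_cell = E_cathode - E_anode.
E_cell = -1.92 - (-1.983)
E_cell = 0.063 V, rounded to 3 dp:

0.063 V


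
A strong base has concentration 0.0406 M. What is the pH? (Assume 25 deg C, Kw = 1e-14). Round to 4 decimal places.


A strong base dissociates completely, so [OH-] equals the given concentration.
pOH = -log10([OH-]) = -log10(0.0406) = 1.391474
pH = 14 - pOH = 14 - 1.391474
pH = 12.608526, rounded to 4 dp:

12.6085


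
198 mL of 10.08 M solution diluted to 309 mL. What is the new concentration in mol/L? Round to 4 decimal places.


Dilution: M1*V1 = M2*V2, solve for M2.
M2 = M1*V1 / V2
M2 = 10.08 * 198 / 309
M2 = 1995.84 / 309
M2 = 6.45902913 mol/L, rounded to 4 dp:

6.4590 mol/L


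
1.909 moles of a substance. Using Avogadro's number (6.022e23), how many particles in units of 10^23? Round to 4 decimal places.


N = n * NA, then divide by 1e23 for the requested units.
N / 1e23 = n * 6.022
N / 1e23 = 1.909 * 6.022
N / 1e23 = 11.495998, rounded to 4 dp:

11.4960


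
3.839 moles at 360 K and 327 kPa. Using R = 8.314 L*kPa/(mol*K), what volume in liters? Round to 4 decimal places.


PV = nRT, solve for V = nRT / P.
nRT = 3.839 * 8.314 * 360 = 11490.2806
V = 11490.2806 / 327
V = 35.13847278 L, rounded to 4 dp:

35.1385 L


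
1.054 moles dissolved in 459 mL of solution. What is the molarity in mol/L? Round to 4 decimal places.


Convert volume to liters: V_L = V_mL / 1000.
V_L = 459 / 1000 = 0.459 L
M = n / V_L = 1.054 / 0.459
M = 2.2962963 mol/L, rounded to 4 dp:

2.2963 mol/L


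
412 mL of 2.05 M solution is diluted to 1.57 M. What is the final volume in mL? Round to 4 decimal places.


Dilution: M1*V1 = M2*V2, solve for V2.
V2 = M1*V1 / M2
V2 = 2.05 * 412 / 1.57
V2 = 844.6 / 1.57
V2 = 537.96178344 mL, rounded to 4 dp:

537.9618 mL


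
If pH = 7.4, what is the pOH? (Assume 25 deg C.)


At 25 deg C, pH + pOH = 14.
pOH = 14 - pH = 14 - 7.4
pOH = 6.6:

6.60


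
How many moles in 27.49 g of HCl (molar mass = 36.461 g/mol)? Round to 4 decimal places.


n = mass / M
n = 27.49 / 36.461
n = 0.75395628 mol, rounded to 4 dp:

0.7540 mol


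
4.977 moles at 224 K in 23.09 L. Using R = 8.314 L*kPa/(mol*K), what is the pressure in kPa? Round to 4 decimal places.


PV = nRT, solve for P = nRT / V.
nRT = 4.977 * 8.314 * 224 = 9268.8463
P = 9268.8463 / 23.09
P = 401.42253356 kPa, rounded to 4 dp:

401.4225 kPa


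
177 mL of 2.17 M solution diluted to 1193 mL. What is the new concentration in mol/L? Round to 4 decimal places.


Dilution: M1*V1 = M2*V2, solve for M2.
M2 = M1*V1 / V2
M2 = 2.17 * 177 / 1193
M2 = 384.09 / 1193
M2 = 0.32195306 mol/L, rounded to 4 dp:

0.3220 mol/L


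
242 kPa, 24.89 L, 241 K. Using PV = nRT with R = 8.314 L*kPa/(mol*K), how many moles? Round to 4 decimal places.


PV = nRT, solve for n = PV / (RT).
PV = 242 * 24.89 = 6023.38
RT = 8.314 * 241 = 2003.674
n = 6023.38 / 2003.674
n = 3.00616767 mol, rounded to 4 dp:

3.0062 mol


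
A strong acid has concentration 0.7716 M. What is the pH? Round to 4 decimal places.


A strong acid dissociates completely, so [H+] equals the given concentration.
pH = -log10([H+]) = -log10(0.7716)
pH = 0.11260778, rounded to 4 dp:

0.1126


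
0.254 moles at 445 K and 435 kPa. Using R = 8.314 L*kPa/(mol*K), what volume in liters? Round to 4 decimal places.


PV = nRT, solve for V = nRT / P.
nRT = 0.254 * 8.314 * 445 = 939.7314
V = 939.7314 / 435
V = 2.16030207 L, rounded to 4 dp:

2.1603 L


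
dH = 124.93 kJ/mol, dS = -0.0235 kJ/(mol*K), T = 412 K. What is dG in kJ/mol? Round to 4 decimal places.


Gibbs: dG = dH - T*dS (consistent units, dS already in kJ/(mol*K)).
T*dS = 412 * -0.0235 = -9.682
dG = 124.93 - (-9.682)
dG = 134.612 kJ/mol, rounded to 4 dp:

134.6120 kJ/mol


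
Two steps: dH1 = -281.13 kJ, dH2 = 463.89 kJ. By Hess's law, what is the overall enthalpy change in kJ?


Hess's law: enthalpy is a state function, so add the step enthalpies.
dH_total = dH1 + dH2 = -281.13 + (463.89)
dH_total = 182.76 kJ:

182.76 kJ


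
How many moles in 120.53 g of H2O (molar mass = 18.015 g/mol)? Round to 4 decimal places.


n = mass / M
n = 120.53 / 18.015
n = 6.69053566 mol, rounded to 4 dp:

6.6905 mol


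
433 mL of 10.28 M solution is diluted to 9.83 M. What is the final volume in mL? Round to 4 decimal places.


Dilution: M1*V1 = M2*V2, solve for V2.
V2 = M1*V1 / M2
V2 = 10.28 * 433 / 9.83
V2 = 4451.24 / 9.83
V2 = 452.82197355 mL, rounded to 4 dp:

452.8220 mL


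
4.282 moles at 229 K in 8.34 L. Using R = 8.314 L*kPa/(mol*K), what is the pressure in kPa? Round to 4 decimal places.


PV = nRT, solve for P = nRT / V.
nRT = 4.282 * 8.314 * 229 = 8152.5255
P = 8152.5255 / 8.34
P = 977.52104317 kPa, rounded to 4 dp:

977.5210 kPa


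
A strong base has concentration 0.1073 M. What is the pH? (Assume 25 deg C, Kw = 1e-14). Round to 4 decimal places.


A strong base dissociates completely, so [OH-] equals the given concentration.
pOH = -log10([OH-]) = -log10(0.1073) = 0.9694
pH = 14 - pOH = 14 - 0.9694
pH = 13.0306, rounded to 4 dp:

13.0306


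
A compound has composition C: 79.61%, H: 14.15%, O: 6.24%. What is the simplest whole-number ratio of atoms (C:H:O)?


Assume 100 g of compound, divide each mass% by atomic mass to get moles, then normalize by the smallest to get a raw atom ratio.
Moles per 100 g: C: 79.61/12.011 = 6.6281, H: 14.15/1.008 = 14.0377, O: 6.24/15.999 = 0.39
Raw ratio (divide by min = 0.39): C: 16.994, H: 35.992, O: 1.0
Multiply by 1 to clear fractions: C: 16.994 ~= 17, H: 35.992 ~= 36, O: 1.0 ~= 1
Reduce by GCD to get the simplest whole-number ratio:

17:36:1


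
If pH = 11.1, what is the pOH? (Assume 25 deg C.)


At 25 deg C, pH + pOH = 14.
pOH = 14 - pH = 14 - 11.1
pOH = 2.9:

2.90


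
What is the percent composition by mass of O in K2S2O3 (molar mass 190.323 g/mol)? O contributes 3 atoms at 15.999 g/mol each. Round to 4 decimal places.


pct = 100 * (n_elem * M_elem) / M_total
mass_contribution = 3 * 15.999 = 47.997 g/mol
pct = 100 * 47.997 / 190.323
pct = 25.21870715 %, rounded to 4 dp:

25.2187 %


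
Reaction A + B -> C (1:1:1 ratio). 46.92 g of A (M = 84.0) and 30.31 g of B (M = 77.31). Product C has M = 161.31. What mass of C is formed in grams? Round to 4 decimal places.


Find moles of each reactant; the smaller value is the limiting reagent in a 1:1:1 reaction, so moles_C equals moles of the limiter.
n_A = mass_A / M_A = 46.92 / 84.0 = 0.558571 mol
n_B = mass_B / M_B = 30.31 / 77.31 = 0.392058 mol
Limiting reagent: B (smaller), n_limiting = 0.392058 mol
mass_C = n_limiting * M_C = 0.392058 * 161.31
mass_C = 63.24287598 g, rounded to 4 dp:

63.2429 g


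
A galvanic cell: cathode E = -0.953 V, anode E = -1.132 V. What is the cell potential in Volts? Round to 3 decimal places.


Standard cell potential: E_cell = E_cathode - E_anode.
E_cell = -0.953 - (-1.132)
E_cell = 0.179 V, rounded to 3 dp:

0.179 V


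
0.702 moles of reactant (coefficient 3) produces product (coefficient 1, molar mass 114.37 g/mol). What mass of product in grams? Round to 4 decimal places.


Use the coefficient ratio to convert reactant moles to product moles, then multiply by the product's molar mass.
moles_P = moles_R * (coeff_P / coeff_R) = 0.702 * (1/3) = 0.234
mass_P = moles_P * M_P = 0.234 * 114.37
mass_P = 26.76258 g, rounded to 4 dp:

26.7626 g


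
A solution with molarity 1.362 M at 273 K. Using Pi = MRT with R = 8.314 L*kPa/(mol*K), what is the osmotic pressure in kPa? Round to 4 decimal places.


Osmotic pressure (van't Hoff): Pi = M*R*T.
RT = 8.314 * 273 = 2269.722
Pi = 1.362 * 2269.722
Pi = 3091.361364 kPa, rounded to 4 dp:

3091.3614 kPa


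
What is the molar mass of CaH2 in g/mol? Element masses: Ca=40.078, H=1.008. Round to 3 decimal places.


M = sum(count * atomic_mass) over atoms.
M = 1*40.078 + 2*1.008
M = 40.078 + 2.016
M = 42.094 g/mol, rounded to 3 dp:

42.094 g/mol


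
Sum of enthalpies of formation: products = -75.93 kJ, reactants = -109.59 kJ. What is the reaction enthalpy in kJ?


dH_rxn = sum(dH_f products) - sum(dH_f reactants)
dH_rxn = -75.93 - (-109.59)
dH_rxn = 33.66 kJ:

33.66 kJ


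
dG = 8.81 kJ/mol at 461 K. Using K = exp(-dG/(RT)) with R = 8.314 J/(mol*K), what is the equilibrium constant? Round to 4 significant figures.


dG is in kJ/mol; multiply by 1000 to match R in J/(mol*K).
RT = 8.314 * 461 = 3832.754 J/mol
exponent = -dG*1000 / (RT) = -(8.81*1000) / 3832.754 = -2.29860826
K = exp(-2.29860826)
K = 0.10039848, rounded to 4 significant figures:

0.1004


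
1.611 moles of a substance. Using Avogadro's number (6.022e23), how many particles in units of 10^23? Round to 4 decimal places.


N = n * NA, then divide by 1e23 for the requested units.
N / 1e23 = n * 6.022
N / 1e23 = 1.611 * 6.022
N / 1e23 = 9.701442, rounded to 4 dp:

9.7014


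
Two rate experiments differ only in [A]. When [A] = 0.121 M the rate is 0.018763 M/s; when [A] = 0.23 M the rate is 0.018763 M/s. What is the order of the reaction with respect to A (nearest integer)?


Rate is proportional to [A]^n, so rate2/rate1 = ([A]2/[A]1)^n. Take logs to solve for n.
rate2/rate1 = 0.018763 / 0.018763 = 1.0
[A]2/[A]1 = 0.23 / 0.121 = 1.9008
n = ln(1.0) / ln(1.9008) = 0.0
Nearest integer order:

0


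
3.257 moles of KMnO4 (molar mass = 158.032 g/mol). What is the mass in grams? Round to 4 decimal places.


mass = n * M
mass = 3.257 * 158.032
mass = 514.710224 g, rounded to 4 dp:

514.7102 g


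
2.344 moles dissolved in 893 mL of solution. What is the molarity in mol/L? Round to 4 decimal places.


Convert volume to liters: V_L = V_mL / 1000.
V_L = 893 / 1000 = 0.893 L
M = n / V_L = 2.344 / 0.893
M = 2.62486002 mol/L, rounded to 4 dp:

2.6249 mol/L


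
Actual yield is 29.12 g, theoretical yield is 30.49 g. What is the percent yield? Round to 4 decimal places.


% yield = 100 * actual / theoretical
% yield = 100 * 29.12 / 30.49
% yield = 95.50672352 %, rounded to 4 dp:

95.5067 %


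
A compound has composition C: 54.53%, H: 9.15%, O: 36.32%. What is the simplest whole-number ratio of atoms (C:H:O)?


Assume 100 g of compound, divide each mass% by atomic mass to get moles, then normalize by the smallest to get a raw atom ratio.
Moles per 100 g: C: 54.53/12.011 = 4.54, H: 9.15/1.008 = 9.0774, O: 36.32/15.999 = 2.2701
Raw ratio (divide by min = 2.2701): C: 2.0, H: 3.999, O: 1.0
Multiply by 1 to clear fractions: C: 2.0 ~= 2, H: 3.999 ~= 4, O: 1.0 ~= 1
Reduce by GCD to get the simplest whole-number ratio:

2:4:1


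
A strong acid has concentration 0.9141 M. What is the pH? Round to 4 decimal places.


A strong acid dissociates completely, so [H+] equals the given concentration.
pH = -log10([H+]) = -log10(0.9141)
pH = 0.03900629, rounded to 4 dp:

0.0390


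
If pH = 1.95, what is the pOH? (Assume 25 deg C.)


At 25 deg C, pH + pOH = 14.
pOH = 14 - pH = 14 - 1.95
pOH = 12.05:

12.05


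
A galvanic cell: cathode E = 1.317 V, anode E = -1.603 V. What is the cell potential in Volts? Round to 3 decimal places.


Standard cell potential: E_cell = E_cathode - E_anode.
E_cell = 1.317 - (-1.603)
E_cell = 2.92 V, rounded to 3 dp:

2.920 V


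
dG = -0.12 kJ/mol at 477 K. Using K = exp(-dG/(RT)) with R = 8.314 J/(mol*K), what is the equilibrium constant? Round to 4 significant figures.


dG is in kJ/mol; multiply by 1000 to match R in J/(mol*K).
RT = 8.314 * 477 = 3965.778 J/mol
exponent = -dG*1000 / (RT) = -(-0.12*1000) / 3965.778 = 0.03025888
K = exp(0.03025888)
K = 1.0307213, rounded to 4 significant figures:

1.031


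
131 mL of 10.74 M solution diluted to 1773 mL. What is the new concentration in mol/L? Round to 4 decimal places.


Dilution: M1*V1 = M2*V2, solve for M2.
M2 = M1*V1 / V2
M2 = 10.74 * 131 / 1773
M2 = 1406.94 / 1773
M2 = 0.79353638 mol/L, rounded to 4 dp:

0.7935 mol/L


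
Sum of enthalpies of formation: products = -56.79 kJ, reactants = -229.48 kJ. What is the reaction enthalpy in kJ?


dH_rxn = sum(dH_f products) - sum(dH_f reactants)
dH_rxn = -56.79 - (-229.48)
dH_rxn = 172.69 kJ:

172.69 kJ
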